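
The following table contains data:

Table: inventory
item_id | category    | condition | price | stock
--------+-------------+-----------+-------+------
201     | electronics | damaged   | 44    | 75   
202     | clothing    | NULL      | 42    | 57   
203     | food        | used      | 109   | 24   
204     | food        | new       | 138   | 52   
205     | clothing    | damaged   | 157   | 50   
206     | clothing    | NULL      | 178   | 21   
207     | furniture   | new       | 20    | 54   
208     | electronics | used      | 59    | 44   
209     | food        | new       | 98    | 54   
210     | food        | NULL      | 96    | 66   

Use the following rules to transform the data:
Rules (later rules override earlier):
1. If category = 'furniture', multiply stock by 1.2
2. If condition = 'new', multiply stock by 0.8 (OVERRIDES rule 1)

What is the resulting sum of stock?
465.0

Step 1: Rule 2 takes priority for records with condition = 'new'
  - 3 records: 160 × 0.8 = 128.0
Step 2: Rule 1 applies to remaining records with category = 'furniture'
  - 0 records: 0 × 1.2 = 0.0
Step 3: Other records unchanged: 337
Step 4: Final sum = 128.0 + 0.0 + 337 = 465.0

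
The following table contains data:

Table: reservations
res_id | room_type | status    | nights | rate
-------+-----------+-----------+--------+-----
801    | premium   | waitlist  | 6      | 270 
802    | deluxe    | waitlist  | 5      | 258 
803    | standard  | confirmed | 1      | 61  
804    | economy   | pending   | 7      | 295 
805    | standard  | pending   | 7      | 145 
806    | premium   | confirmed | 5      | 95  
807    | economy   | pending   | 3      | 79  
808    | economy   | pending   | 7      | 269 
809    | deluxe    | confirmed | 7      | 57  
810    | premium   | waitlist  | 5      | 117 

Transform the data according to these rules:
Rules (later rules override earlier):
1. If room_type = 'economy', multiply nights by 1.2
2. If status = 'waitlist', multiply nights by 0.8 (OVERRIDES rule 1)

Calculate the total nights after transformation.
53.2

Step 1: Rule 2 takes priority for records with status = 'waitlist'
  - 3 records: 16 × 0.8 = 12.8
Step 2: Rule 1 applies to remaining records with room_type = 'economy'
  - 3 records: 17 × 1.2 = 20.4
Step 3: Other records unchanged: 20
Step 4: Final sum = 12.8 + 20.4 + 20 = 53.2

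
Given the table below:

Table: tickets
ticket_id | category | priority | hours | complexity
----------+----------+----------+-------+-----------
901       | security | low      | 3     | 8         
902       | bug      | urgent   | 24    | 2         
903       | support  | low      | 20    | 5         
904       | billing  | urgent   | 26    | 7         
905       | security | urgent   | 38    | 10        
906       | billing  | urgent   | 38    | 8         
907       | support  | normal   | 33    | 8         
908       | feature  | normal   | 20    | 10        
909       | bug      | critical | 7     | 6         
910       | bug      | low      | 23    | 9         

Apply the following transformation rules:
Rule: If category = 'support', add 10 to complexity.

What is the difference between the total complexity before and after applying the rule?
20

Step 1: Original sum of complexity = 73
Step 2: 2 records have category = 'support'
Step 3: Each affected record changes by 10
Step 4: Total change = 2 × 10 = 20
Step 5: New sum = 73 + 20 = 93
Step 6: Difference = |93 - 73| = 20
        (Sum increased by 20)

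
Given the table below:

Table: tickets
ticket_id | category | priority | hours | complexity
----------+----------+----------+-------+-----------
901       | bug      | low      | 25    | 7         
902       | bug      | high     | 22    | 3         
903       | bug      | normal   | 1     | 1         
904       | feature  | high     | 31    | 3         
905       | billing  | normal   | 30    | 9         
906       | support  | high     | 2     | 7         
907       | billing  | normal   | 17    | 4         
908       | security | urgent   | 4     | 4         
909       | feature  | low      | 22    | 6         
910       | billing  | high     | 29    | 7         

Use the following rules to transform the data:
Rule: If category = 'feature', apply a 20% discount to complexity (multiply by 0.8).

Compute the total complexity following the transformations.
49.2

Step 1: Records with category = 'feature' have total complexity = 9
Step 2: Apply multiplier: 9 × 0.8 = 7.2
Step 3: Other records total: 42
Step 4: Final sum = 7.2 + 42 = 49.2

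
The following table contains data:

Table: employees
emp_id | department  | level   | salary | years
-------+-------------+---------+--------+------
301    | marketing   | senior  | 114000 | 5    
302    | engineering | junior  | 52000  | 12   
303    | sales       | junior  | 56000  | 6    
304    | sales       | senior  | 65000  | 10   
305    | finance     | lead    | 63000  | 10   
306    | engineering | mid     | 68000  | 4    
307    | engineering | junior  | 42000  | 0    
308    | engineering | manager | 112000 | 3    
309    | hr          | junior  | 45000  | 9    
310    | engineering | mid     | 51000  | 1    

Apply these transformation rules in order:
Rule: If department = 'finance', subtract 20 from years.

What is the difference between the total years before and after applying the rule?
20

Step 1: Original sum of years = 60
Step 2: 1 records have department = 'finance'
Step 3: Each affected record changes by -20
Step 4: Total change = 1 × -20 = -20
Step 5: New sum = 60 + -20 = 40
Step 6: Difference = |40 - 60| = 20
        (Sum decreased by 20)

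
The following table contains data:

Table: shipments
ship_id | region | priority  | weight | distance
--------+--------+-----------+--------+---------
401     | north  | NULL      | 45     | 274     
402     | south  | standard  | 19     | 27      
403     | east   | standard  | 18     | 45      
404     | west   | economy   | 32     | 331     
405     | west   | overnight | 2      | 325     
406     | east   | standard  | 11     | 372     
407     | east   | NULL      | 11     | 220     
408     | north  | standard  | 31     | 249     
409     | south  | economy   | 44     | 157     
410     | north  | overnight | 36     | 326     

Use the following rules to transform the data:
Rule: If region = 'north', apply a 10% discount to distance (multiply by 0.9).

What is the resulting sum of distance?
2241.1

Step 1: Records with region = 'north' have total distance = 849
Step 2: Apply multiplier: 849 × 0.9 = 764.1
Step 3: Other records total: 1477
Step 4: Final sum = 764.1 + 1477 = 2241.1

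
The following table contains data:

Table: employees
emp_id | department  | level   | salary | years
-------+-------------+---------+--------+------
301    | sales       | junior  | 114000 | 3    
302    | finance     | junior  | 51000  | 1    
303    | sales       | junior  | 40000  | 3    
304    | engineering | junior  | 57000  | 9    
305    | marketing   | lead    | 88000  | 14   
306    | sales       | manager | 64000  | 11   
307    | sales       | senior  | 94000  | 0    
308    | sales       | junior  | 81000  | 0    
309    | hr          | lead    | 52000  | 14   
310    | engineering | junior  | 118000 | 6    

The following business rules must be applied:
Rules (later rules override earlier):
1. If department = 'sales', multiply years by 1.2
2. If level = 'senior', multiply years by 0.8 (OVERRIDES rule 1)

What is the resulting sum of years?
64.4

Step 1: Rule 2 takes priority for records with level = 'senior'
  - 1 records: 0 × 0.8 = 0.0
Step 2: Rule 1 applies to remaining records with department = 'sales'
  - 4 records: 17 × 1.2 = 20.4
Step 3: Other records unchanged: 44
Step 4: Final sum = 0.0 + 20.4 + 44 = 64.4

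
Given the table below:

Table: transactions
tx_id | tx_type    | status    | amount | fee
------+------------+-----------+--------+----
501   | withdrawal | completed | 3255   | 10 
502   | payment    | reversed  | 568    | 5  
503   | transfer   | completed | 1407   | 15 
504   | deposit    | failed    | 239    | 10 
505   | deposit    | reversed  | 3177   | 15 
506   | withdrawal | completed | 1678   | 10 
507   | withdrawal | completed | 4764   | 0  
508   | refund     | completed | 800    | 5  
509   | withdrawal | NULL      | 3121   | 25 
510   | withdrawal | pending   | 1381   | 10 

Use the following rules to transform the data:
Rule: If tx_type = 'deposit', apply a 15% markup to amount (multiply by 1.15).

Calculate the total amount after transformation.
20902.4

Step 1: Records with tx_type = 'deposit' have total amount = 3416
Step 2: Apply multiplier: 3416 × 1.15 = 3928.4
Step 3: Other records total: 16974
Step 4: Final sum = 3928.4 + 16974 = 20902.4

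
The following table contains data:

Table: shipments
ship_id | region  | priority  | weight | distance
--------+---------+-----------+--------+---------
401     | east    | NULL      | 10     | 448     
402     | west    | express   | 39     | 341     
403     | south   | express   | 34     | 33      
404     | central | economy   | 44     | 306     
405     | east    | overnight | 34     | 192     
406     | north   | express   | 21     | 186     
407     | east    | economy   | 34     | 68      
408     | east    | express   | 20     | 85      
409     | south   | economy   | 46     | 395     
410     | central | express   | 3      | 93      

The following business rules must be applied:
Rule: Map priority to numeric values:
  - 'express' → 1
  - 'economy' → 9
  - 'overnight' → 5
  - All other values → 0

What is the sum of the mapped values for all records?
37

Step 1: Apply mapping to each record
Step 2: Count by status:
  'express': 5 records × 1 = 5
  'economy': 3 records × 9 = 27
  'overnight': 1 records × 5 = 5
Step 3: Sum all mapped values = 37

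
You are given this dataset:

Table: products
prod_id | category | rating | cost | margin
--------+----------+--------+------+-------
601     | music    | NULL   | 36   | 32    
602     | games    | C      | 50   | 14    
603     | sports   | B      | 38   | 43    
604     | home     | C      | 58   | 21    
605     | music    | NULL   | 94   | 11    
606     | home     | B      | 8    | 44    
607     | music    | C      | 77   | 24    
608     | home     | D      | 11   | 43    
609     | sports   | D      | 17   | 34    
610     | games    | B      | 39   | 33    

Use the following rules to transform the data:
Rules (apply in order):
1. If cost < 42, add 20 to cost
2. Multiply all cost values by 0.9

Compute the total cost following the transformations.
493.2

Step 1: Apply Rule 1 - Add 20 to records with cost < 42
  - 6 records affected: 149 + (6 × 20) = 269
  - Unaffected records: 279
  - Sum after Rule 1: 548
Step 2: Apply Rule 2 - Multiply all by 0.9
  - 548 × 0.9 = 493.2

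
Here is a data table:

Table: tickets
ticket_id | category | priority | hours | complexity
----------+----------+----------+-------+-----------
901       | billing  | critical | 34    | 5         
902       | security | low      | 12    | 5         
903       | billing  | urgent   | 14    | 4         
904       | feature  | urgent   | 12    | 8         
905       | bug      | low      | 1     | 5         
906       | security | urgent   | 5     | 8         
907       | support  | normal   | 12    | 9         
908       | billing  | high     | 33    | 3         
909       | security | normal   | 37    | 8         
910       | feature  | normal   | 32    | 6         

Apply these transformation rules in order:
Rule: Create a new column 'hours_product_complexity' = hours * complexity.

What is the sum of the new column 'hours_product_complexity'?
1122

Step 1: For each record, compute hours * complexity
Example calculations:
  34 * 5 = 170
  12 * 5 = 60
  14 * 4 = 56
  ...
Step 2: Sum all derived values
Step 3: Total = 1122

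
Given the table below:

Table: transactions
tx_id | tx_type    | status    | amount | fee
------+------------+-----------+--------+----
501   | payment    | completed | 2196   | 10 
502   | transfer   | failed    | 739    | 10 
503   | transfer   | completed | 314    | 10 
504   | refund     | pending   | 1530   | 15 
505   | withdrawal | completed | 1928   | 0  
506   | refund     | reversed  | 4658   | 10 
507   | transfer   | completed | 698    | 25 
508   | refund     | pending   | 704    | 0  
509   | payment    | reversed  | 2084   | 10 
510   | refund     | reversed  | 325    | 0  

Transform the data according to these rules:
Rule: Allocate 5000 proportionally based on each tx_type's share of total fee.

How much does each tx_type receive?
payment: 1111.11, refund: 1388.89, transfer: 2500.0, withdrawal: 0.0

Step 1: Calculate total fee = 90
Step 2: Calculate each tx_type's proportion:
  payment: 20/90 = 22.22% → 1111.11
  refund: 25/90 = 27.78% → 1388.89
  transfer: 45/90 = 50.00% → 2500.0
  withdrawal: 0/90 = 0.00% → 0.0
Step 3: Verify: sum of allocations ≈ 5000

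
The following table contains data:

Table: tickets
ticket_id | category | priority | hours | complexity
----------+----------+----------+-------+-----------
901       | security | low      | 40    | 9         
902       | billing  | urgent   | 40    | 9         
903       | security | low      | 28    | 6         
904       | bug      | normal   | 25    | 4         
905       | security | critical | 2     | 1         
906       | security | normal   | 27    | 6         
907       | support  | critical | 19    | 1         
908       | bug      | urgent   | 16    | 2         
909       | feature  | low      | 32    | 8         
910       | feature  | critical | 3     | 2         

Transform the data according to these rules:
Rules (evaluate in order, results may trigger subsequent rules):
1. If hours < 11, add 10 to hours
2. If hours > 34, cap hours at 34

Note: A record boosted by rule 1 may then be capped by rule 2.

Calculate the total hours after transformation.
240

Step 1: Apply rule 1 to records with hours < 11
  - 2 records get bonus of 10
  - Of these, 0 records then exceed 34 and get capped
Step 2: Apply rule 2 to records with hours > 34
  - 2 records (original) are capped
Step 3: Calculate final sum = 240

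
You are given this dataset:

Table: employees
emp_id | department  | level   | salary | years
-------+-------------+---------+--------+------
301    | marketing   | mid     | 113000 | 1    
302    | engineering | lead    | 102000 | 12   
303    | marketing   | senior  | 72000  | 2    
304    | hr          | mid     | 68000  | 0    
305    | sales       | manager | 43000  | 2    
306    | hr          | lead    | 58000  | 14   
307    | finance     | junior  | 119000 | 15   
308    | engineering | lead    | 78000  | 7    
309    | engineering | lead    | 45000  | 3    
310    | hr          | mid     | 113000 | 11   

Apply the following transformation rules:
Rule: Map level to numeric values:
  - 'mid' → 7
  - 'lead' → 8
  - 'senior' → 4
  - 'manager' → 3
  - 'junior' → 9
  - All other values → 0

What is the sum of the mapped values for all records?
69

Step 1: Apply mapping to each record
Step 2: Count by status:
  'mid': 3 records × 7 = 21
  'lead': 4 records × 8 = 32
  'senior': 1 records × 4 = 4
  'manager': 1 records × 3 = 3
  'junior': 1 records × 9 = 9
Step 3: Sum all mapped values = 69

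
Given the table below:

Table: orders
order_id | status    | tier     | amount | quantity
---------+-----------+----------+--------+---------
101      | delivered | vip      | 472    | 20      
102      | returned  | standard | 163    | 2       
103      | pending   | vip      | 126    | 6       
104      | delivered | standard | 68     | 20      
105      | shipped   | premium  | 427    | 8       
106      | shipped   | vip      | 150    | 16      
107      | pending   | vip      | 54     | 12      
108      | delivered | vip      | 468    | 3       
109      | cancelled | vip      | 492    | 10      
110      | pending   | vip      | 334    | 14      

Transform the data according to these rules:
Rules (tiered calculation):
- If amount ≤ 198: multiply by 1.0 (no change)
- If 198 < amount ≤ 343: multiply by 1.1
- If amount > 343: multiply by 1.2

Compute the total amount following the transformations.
3159.2

Step 1: Tier 1 (amount ≤ 198): 5 records, sum = 561 × 1.0 = 561.0
Step 2: Tier 2 (198 < amount ≤ 343): 1 records, sum = 334 × 1.1 = 367.4
Step 3: Tier 3 (amount > 343): 4 records, sum = 1859 × 1.2 = 2230.8
Step 4: Final sum = 561.0 + 367.4 + 2230.8 = 3159.2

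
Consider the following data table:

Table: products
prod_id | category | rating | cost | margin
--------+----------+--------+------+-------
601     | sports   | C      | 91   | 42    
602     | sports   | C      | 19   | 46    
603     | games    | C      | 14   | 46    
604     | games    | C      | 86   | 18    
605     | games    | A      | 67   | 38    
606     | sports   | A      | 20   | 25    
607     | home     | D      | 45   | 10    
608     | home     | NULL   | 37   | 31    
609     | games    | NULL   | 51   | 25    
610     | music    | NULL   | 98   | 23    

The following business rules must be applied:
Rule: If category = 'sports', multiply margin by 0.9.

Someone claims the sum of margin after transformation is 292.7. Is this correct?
Yes, the result is correct.

Step 1: Calculate the correct sum after transformation
Step 2: Apply multiplier 0.9 to records where category = 'sports'
Step 3: Correct result = 292.7
Step 4: Claimed result = 292.7
Step 5: 292.7 = 292.7 ✓
Conclusion: The claimed result is correct.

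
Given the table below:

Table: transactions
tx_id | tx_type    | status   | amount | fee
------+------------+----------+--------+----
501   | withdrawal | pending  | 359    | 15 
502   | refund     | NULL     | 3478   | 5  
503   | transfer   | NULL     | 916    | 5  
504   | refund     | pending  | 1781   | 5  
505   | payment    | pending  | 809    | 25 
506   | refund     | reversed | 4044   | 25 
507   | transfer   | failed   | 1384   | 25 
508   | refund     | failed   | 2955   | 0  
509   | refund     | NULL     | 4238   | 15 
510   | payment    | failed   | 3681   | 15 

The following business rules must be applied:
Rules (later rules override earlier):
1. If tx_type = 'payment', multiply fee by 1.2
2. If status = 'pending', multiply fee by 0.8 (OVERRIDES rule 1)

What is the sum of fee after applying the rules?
129.0

Step 1: Rule 2 takes priority for records with status = 'pending'
  - 3 records: 45 × 0.8 = 36.0
Step 2: Rule 1 applies to remaining records with tx_type = 'payment'
  - 1 records: 15 × 1.2 = 18.0
Step 3: Other records unchanged: 75
Step 4: Final sum = 36.0 + 18.0 + 75 = 129.0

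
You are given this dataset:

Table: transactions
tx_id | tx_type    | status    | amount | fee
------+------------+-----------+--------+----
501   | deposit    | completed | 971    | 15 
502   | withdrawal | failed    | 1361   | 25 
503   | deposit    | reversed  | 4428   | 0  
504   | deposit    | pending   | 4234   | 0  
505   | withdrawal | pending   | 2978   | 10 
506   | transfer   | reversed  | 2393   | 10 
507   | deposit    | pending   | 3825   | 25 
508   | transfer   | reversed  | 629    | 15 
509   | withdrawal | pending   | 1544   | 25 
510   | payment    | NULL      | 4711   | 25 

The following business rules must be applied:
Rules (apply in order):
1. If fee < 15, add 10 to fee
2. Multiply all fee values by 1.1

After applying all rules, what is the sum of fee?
209.0

Step 1: Apply Rule 1 - Add 10 to records with fee < 15
  - 4 records affected: 20 + (4 × 10) = 60
  - Unaffected records: 130
  - Sum after Rule 1: 190
Step 2: Apply Rule 2 - Multiply all by 1.1
  - 190 × 1.1 = 209.0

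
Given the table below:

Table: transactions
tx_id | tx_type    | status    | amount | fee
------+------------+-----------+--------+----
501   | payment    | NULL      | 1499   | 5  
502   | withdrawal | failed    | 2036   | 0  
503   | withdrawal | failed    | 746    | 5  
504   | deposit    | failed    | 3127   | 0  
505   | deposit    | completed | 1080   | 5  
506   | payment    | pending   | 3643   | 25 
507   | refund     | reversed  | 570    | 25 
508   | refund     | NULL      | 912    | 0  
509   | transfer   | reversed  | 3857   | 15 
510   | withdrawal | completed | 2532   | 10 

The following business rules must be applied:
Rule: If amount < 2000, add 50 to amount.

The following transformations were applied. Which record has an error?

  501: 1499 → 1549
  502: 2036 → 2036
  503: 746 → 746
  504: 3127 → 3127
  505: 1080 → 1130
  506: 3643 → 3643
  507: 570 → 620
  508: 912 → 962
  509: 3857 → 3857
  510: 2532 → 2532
Record 503 has an error. The correct transformed value should be 796, not 746.

Step 1: Check each record against the rule
Step 2: Record 503 has amount = 746
Step 3: Since 746 < 2000, the bonus should have been applied
Step 4: Correct value = 796, but claimed value = 746
Conclusion: Record 503 has the error.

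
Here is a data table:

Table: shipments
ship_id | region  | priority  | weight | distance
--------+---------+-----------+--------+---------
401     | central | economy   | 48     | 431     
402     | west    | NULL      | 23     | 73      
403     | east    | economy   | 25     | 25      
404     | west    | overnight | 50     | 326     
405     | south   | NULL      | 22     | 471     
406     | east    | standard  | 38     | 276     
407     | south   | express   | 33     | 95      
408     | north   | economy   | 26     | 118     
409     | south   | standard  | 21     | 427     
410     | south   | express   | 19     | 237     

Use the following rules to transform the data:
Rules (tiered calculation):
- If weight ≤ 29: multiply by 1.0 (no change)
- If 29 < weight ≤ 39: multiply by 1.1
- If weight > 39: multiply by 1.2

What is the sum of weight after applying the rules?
331.7

Step 1: Tier 1 (weight ≤ 29): 6 records, sum = 136 × 1.0 = 136.0
Step 2: Tier 2 (29 < weight ≤ 39): 2 records, sum = 71 × 1.1 = 78.1
Step 3: Tier 3 (weight > 39): 2 records, sum = 98 × 1.2 = 117.6
Step 4: Final sum = 136.0 + 78.1 + 117.6 = 331.7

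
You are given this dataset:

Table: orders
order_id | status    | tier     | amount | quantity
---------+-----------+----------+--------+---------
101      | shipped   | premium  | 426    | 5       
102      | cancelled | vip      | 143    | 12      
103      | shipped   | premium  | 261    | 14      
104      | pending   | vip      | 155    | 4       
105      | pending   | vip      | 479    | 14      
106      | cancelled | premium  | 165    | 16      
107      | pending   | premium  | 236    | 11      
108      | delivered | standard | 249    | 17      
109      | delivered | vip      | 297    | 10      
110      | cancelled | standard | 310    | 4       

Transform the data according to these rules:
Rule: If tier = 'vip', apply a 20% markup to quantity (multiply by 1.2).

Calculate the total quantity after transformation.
115.0

Step 1: Records with tier = 'vip' have total quantity = 40
Step 2: Apply multiplier: 40 × 1.2 = 48.0
Step 3: Other records total: 67
Step 4: Final sum = 48.0 + 67 = 115.0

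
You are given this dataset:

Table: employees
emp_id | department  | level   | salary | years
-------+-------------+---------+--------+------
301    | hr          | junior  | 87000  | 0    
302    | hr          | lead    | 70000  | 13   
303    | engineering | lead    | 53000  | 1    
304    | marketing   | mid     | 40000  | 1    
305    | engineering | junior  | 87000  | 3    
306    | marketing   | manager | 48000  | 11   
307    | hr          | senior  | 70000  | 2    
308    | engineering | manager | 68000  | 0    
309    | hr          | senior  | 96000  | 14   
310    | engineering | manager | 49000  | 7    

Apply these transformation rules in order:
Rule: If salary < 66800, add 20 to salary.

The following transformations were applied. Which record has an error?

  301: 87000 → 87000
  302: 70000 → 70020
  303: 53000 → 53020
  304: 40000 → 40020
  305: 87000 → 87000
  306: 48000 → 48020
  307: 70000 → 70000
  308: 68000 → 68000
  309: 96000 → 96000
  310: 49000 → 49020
Record 302 has an error. The correct transformed value should be 70000, not 70020.

Step 1: Check each record against the rule
Step 2: Record 302 has salary = 70000
Step 3: Since 70000 >= 66800, the bonus should not have been applied
Step 4: Correct value = 70000, but claimed value = 70020
Conclusion: Record 302 has the error.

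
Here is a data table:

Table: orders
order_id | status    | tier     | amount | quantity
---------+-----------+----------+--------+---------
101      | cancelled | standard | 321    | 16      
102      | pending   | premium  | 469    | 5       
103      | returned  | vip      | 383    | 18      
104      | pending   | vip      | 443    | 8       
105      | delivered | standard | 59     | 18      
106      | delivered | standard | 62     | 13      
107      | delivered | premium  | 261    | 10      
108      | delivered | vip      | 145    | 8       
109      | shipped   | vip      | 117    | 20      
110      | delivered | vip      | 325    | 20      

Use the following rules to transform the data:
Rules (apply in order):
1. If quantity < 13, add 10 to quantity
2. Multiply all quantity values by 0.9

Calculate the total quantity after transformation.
158.4

Step 1: Apply Rule 1 - Add 10 to records with quantity < 13
  - 4 records affected: 31 + (4 × 10) = 71
  - Unaffected records: 105
  - Sum after Rule 1: 176
Step 2: Apply Rule 2 - Multiply all by 0.9
  - 176 × 0.9 = 158.4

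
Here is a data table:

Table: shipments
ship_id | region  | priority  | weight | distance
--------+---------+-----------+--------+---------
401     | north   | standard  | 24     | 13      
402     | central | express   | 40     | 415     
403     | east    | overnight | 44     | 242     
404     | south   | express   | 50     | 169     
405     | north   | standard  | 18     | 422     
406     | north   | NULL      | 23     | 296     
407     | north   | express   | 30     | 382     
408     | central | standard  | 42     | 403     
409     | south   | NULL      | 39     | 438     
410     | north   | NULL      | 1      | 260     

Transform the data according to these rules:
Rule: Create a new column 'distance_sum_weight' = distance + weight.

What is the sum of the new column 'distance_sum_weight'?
3351

Step 1: For each record, compute distance + weight
Example calculations:
  13 + 24 = 37
  415 + 40 = 455
  242 + 44 = 286
  ...
Step 2: Sum all derived values
Step 3: Total = 3351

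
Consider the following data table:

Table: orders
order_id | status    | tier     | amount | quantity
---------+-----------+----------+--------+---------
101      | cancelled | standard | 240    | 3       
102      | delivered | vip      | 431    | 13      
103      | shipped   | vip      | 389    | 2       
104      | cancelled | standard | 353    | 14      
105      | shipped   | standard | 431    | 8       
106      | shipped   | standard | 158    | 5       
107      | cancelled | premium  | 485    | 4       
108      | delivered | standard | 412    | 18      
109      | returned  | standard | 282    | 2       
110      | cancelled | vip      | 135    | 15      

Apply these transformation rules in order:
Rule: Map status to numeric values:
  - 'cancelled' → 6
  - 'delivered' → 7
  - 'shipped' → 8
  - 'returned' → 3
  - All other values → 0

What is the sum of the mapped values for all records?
65

Step 1: Apply mapping to each record
Step 2: Count by status:
  'cancelled': 4 records × 6 = 24
  'delivered': 2 records × 7 = 14
  'shipped': 3 records × 8 = 24
  'returned': 1 records × 3 = 3
Step 3: Sum all mapped values = 65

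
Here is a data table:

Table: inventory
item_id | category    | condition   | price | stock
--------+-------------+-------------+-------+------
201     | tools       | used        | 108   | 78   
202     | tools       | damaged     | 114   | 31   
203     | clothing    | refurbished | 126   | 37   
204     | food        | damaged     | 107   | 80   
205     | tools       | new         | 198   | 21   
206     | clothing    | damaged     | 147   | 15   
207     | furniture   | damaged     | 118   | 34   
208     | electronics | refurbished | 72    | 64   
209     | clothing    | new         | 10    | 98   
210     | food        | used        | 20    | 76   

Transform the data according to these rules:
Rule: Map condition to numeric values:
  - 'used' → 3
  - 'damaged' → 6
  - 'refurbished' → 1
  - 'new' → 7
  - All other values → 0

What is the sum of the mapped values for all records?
46

Step 1: Apply mapping to each record
Step 2: Count by status:
  'used': 2 records × 3 = 6
  'damaged': 4 records × 6 = 24
  'refurbished': 2 records × 1 = 2
  'new': 2 records × 7 = 14
Step 3: Sum all mapped values = 46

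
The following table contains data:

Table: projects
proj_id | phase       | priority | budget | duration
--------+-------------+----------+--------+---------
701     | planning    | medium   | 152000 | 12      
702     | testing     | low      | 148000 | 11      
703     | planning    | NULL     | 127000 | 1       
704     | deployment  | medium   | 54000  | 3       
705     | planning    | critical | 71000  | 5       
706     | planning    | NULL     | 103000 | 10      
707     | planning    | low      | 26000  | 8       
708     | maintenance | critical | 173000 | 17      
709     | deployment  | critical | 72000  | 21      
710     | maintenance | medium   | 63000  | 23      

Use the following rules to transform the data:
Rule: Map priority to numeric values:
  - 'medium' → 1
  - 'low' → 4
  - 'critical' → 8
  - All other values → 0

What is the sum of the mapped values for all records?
35

Step 1: Apply mapping to each record
Step 2: Count by status:
  'medium': 3 records × 1 = 3
  'low': 2 records × 4 = 8
  'critical': 3 records × 8 = 24
Step 3: Sum all mapped values = 35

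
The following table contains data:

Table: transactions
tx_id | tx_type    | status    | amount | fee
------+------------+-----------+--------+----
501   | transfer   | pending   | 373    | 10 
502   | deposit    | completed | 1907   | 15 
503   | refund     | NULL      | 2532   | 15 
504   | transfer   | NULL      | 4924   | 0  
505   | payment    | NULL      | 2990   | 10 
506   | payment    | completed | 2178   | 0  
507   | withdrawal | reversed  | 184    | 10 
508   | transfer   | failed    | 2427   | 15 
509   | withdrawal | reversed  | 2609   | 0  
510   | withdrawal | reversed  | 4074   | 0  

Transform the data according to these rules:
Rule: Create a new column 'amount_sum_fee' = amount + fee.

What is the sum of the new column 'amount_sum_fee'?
24273

Step 1: For each record, compute amount + fee
Example calculations:
  373 + 10 = 383
  1907 + 15 = 1922
  2532 + 15 = 2547
  ...
Step 2: Sum all derived values
Step 3: Total = 24273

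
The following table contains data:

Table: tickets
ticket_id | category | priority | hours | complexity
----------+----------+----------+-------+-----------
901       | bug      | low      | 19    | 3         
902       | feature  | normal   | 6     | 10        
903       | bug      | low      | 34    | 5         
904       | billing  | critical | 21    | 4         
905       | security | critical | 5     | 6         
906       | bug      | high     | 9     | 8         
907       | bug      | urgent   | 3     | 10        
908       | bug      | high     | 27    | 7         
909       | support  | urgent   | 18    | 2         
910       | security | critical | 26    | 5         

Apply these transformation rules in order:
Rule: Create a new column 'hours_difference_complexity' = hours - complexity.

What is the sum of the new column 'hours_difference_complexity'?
108

Step 1: For each record, compute hours - complexity
Example calculations:
  19 - 3 = 16
  6 - 10 = -4
  34 - 5 = 29
  ...
Step 2: Sum all derived values
Step 3: Total = 108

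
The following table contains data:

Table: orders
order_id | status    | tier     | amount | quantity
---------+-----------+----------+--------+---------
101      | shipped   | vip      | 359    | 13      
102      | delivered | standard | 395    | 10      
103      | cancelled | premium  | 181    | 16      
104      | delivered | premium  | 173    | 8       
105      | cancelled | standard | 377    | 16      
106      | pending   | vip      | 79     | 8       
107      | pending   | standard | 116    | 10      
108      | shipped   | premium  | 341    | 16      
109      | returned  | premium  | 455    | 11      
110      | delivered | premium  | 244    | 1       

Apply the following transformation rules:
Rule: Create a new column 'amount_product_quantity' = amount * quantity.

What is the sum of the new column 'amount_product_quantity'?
31426

Step 1: For each record, compute amount * quantity
Example calculations:
  359 * 13 = 4667
  395 * 10 = 3950
  181 * 16 = 2896
  ...
Step 2: Sum all derived values
Step 3: Total = 31426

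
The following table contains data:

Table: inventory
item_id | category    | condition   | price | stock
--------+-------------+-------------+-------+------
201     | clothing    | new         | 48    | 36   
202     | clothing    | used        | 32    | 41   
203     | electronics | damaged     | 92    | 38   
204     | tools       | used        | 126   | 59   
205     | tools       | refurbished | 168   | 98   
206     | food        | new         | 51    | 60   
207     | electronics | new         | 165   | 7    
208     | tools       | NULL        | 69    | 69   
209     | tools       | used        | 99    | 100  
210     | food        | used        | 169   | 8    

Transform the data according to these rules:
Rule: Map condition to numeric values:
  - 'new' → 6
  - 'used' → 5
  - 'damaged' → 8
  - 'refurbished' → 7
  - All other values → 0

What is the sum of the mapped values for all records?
53

Step 1: Apply mapping to each record
Step 2: Count by status:
  'new': 3 records × 6 = 18
  'used': 4 records × 5 = 20
  'damaged': 1 records × 8 = 8
  'refurbished': 1 records × 7 = 7
Step 3: Sum all mapped values = 53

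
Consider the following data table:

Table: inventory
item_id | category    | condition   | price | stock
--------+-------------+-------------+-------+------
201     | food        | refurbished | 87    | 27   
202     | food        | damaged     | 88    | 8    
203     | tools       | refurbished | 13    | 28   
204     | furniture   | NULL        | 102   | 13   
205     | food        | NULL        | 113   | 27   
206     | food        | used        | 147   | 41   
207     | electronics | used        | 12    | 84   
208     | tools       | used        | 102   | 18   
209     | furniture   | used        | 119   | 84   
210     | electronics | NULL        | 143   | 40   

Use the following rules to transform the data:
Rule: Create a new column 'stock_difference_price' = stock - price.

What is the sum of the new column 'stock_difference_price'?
-556

Step 1: For each record, compute stock - price
Example calculations:
  27 - 87 = -60
  8 - 88 = -80
  28 - 13 = 15
  ...
Step 2: Sum all derived values
Step 3: Total = -556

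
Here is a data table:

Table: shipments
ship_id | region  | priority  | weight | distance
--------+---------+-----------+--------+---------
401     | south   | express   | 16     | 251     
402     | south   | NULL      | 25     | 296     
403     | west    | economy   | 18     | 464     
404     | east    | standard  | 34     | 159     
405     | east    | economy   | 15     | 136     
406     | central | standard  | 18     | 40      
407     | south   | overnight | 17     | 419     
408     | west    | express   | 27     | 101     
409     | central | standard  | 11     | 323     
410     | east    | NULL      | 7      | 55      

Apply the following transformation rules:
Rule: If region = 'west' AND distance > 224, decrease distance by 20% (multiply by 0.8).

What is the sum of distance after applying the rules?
2151.2

Step 1: Find records where region = 'west' AND distance > 224
Step 2: 1 records match, summing to 464
Step 3: After multiplier: 464 × 0.8 = 371.2
Step 4: Unaffected records sum: 1780
Step 5: Final sum = 371.2 + 1780 = 2151.2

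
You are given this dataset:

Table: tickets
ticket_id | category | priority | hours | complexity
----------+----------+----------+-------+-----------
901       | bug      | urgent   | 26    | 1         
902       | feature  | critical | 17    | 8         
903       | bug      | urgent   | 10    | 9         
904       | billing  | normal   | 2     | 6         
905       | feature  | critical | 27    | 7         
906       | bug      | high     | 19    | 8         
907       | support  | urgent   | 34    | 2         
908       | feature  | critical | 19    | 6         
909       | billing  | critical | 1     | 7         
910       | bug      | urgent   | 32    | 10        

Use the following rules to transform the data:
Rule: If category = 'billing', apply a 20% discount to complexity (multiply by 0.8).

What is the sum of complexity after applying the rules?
61.4

Step 1: Records with category = 'billing' have total complexity = 13
Step 2: Apply multiplier: 13 × 0.8 = 10.4
Step 3: Other records total: 51
Step 4: Final sum = 10.4 + 51 = 61.4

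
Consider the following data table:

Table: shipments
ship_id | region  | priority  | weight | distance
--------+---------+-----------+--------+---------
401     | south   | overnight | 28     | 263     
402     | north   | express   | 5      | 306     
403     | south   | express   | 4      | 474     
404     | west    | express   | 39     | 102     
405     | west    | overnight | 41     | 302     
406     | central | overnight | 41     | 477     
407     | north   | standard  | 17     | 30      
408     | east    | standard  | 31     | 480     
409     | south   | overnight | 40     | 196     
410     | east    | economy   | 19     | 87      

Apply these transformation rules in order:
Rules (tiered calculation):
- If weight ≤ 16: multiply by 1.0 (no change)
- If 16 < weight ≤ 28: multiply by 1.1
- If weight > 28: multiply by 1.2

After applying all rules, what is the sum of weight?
309.8

Step 1: Tier 1 (weight ≤ 16): 2 records, sum = 9 × 1.0 = 9.0
Step 2: Tier 2 (16 < weight ≤ 28): 3 records, sum = 64 × 1.1 = 70.4
Step 3: Tier 3 (weight > 28): 5 records, sum = 192 × 1.2 = 230.4
Step 4: Final sum = 9.0 + 70.4 + 230.4 = 309.8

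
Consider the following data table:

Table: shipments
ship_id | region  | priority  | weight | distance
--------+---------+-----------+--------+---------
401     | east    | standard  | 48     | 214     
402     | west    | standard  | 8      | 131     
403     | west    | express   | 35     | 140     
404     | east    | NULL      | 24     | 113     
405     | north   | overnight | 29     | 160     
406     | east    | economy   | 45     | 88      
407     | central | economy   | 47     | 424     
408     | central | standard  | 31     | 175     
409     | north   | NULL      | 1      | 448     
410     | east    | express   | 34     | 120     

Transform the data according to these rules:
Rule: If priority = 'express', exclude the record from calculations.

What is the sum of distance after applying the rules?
1753

Step 1: Identify records where priority = 'express'
Step 2: The excluded records sum to 260
Step 3: Original total distance = 2013
Step 4: Remaining total = 2013 - 260 = 1753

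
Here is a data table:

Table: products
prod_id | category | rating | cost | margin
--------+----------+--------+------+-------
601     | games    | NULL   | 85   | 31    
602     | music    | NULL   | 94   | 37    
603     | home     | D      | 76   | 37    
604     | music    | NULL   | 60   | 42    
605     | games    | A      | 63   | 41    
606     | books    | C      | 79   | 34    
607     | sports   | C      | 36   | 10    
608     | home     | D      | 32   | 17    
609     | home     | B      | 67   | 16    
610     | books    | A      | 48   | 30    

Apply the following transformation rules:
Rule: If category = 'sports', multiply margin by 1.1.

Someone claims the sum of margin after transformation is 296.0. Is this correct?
Yes, the result is correct.

Step 1: Calculate the correct sum after transformation
Step 2: Apply multiplier 1.1 to records where category = 'sports'
Step 3: Correct result = 296.0
Step 4: Claimed result = 296.0
Step 5: 296.0 = 296.0 ✓
Conclusion: The claimed result is correct.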